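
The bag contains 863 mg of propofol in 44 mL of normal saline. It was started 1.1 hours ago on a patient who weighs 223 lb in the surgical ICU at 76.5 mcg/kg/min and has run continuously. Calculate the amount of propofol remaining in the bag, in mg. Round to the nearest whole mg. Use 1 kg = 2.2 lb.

351 mg

Weight = 223 lb ÷ 2.2 lb/kg = 101.3636 kg
Dose = 76.5 mcg/kg/min × 101.3636 kg = 7754.318 mcg/min
7754.318 mcg/min × 60 min/hr = 465259.1 mcg/hr
Concentration = 863 mg ÷ 44 mL = 19.61364 mg/mL = 19613.64 mcg/mL
Rate = 465259.1 mcg/hr ÷ 19613.64 mcg/mL = 23.72121 mL/hr
Volume infused = 23.72121 mL/hr × 1.1 hr = 26.09333 mL
Volume remaining = 44 − 26.09333 = 17.90667 mL
Drug remaining = 17.90667 mL × 19613.64 mcg/mL = 351215 mcg = 351.215 mg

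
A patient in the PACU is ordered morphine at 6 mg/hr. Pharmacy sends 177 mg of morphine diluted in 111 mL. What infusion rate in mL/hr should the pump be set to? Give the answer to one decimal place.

3.8 mL/hr

Concentration = 177 mg ÷ 111 mL = 1.594595 mg/mL
Rate = 6 mg/hr ÷ 1.594595 mg/mL = 3.762712 mL/hr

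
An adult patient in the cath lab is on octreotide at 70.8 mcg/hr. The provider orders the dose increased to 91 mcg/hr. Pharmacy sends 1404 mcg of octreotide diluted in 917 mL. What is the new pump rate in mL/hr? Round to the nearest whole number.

59 mL/hr

Concentration = 1404 mcg ÷ 917 mL = 1.53108 mcg/mL
Rate = 91 mcg/hr ÷ 1.53108 mcg/mL = 59.43519 mL/hr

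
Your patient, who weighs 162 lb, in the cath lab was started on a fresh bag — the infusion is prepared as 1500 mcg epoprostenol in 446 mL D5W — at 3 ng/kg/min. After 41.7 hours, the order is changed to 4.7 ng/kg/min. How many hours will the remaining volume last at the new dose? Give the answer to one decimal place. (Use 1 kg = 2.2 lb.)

Initial rate:
Weight = 162 lb ÷ 2.2 lb/kg = 73.63636 kg
Dose = 3 ng/kg/min × 73.63636 kg = 220.9091 ng/min
220.9091 ng/min × 60 min/hr = 13254.55 ng/hr
Concentration = 1500 mcg ÷ 446 mL = 3.363229 mcg/mL = 3363.229 ng/mL
Rate = 13254.55 ng/hr ÷ 3363.229 ng/mL = 3.941018 mL/hr
Volume infused so far = 3.941018 mL/hr × 41.7 hr = 164.3405 mL
Volume remaining = 446 − 164.3405 = 281.6595 mL
New rate:
Dose = 4.7 ng/kg/min × 73.63636 kg = 346.0909 ng/min
346.0909 ng/min × 60 min/hr = 20765.45 ng/hr
Rate = 20765.45 ng/hr ÷ 3363.229 ng/mL = 6.174262 mL/hr
Time remaining = 281.6595 mL ÷ 6.174262 mL/hr = 45.61833 hr

45.6 hours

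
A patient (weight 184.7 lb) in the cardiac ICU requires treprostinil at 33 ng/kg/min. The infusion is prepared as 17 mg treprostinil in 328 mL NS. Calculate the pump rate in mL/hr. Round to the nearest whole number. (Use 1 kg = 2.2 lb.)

3 mL/hr

Weight = 184.7 lb ÷ 2.2 lb/kg = 83.95455 kg
Dose = 33 ng/kg/min × 83.95455 kg = 2770.5 ng/min
2770.5 ng/min × 60 min/hr = 166230 ng/hr
Concentration = 17 mg ÷ 328 mL = 0.05182927 mg/mL = 51829.27 ng/mL
Rate = 166230 ng/hr ÷ 51829.27 ng/mL = 3.207261 mL/hr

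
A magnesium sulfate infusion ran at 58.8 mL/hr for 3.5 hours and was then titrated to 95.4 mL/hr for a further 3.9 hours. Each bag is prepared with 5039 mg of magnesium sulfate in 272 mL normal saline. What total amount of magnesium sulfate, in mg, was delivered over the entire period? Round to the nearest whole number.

10705 mg

Concentration = 5039 mg ÷ 272 mL = 18.52574 mg/mL
Stage 1: 58.8 mL/hr × 3.5 hr = 205.8 mL → 205.8 mL × 18.52574 mg/mL = 3812.596 mg
Stage 2: 95.4 mL/hr × 3.9 hr = 372.06 mL → 372.06 mL × 18.52574 mg/mL = 6892.685 mg
Total = 3812.596 + 6892.685 = 10705.28 mg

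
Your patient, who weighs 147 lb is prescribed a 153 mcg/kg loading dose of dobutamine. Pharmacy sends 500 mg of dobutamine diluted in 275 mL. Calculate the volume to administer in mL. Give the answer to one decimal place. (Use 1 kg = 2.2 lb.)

Weight = 147 lb ÷ 2.2 lb/kg = 66.81818 kg
Dose = 153 mcg/kg × 66.81818 kg = 10223.18 mcg
Concentration = 500 mg ÷ 275 mL = 1.818182 mg/mL = 1818.182 mcg/mL
Volume = 10223.18 mcg ÷ 1818.182 mcg/mL = 5.62275 mL

5.6 mL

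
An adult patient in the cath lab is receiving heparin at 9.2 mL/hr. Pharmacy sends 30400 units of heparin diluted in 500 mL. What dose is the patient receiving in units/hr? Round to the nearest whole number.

Concentration = 30400 units ÷ 500 mL = 60.8 units/mL
Drug rate = 9.2 mL/hr × 60.8 units/mL = 559.36 units/hr

559 units/hr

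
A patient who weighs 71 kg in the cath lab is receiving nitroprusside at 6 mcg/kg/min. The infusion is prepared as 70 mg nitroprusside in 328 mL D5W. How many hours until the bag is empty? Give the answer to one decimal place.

Dose = 6 mcg/kg/min × 71 kg = 426 mcg/min
426 mcg/min × 60 min/hr = 25560 mcg/hr
Concentration = 70 mg ÷ 328 mL = 0.2134146 mg/mL = 213.4146 mcg/mL
Rate = 25560 mcg/hr ÷ 213.4146 mcg/mL = 119.7669 mL/hr
Duration = 328 mL ÷ 119.7669 mL/hr = 2.738654 hr

2.7 hours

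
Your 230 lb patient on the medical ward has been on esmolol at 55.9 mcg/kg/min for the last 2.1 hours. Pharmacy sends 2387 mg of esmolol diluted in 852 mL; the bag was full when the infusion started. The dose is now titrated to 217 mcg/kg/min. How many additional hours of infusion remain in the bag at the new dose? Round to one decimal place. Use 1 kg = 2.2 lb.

1.2 hours

Initial rate:
Weight = 230 lb ÷ 2.2 lb/kg = 104.5455 kg
Dose = 55.9 mcg/kg/min × 104.5455 kg = 5844.091 mcg/min
5844.091 mcg/min × 60 min/hr = 350645.5 mcg/hr
Concentration = 2387 mg ÷ 852 mL = 2.801643 mg/mL = 2801.643 mcg/mL
Rate = 350645.5 mcg/hr ÷ 2801.643 mcg/mL = 125.1571 mL/hr
Volume infused so far = 125.1571 mL/hr × 2.1 hr = 262.8298 mL
Volume remaining = 852 − 262.8298 = 589.1702 mL
New rate:
Dose = 217 mcg/kg/min × 104.5455 kg = 22686.36 mcg/min
22686.36 mcg/min × 60 min/hr = 1361182 mcg/hr
Rate = 1361182 mcg/hr ÷ 2801.643 mcg/mL = 485.8512 mL/hr
Time remaining = 589.1702 mL ÷ 485.8512 mL/hr = 1.212655 hr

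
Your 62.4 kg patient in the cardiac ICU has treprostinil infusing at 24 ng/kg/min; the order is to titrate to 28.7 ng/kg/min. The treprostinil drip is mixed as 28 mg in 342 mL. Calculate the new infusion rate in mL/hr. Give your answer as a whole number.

Dose = 28.7 ng/kg/min × 62.4 kg = 1790.88 ng/min
1790.88 ng/min × 60 min/hr = 107452.8 ng/hr
Concentration = 28 mg ÷ 342 mL = 0.08187135 mg/mL = 81871.35 ng/mL
Rate = 107452.8 ng/hr ÷ 81871.35 ng/mL = 1.312459 mL/hr

1 mL/hr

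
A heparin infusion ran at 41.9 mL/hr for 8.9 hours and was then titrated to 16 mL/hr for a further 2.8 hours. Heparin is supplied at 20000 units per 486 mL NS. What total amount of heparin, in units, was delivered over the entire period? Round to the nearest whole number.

Concentration = 20000 units ÷ 486 mL = 41.15226 units/mL
Stage 1: 41.9 mL/hr × 8.9 hr = 372.91 mL → 372.91 mL × 41.15226 units/mL = 15346.09 units
Stage 2: 16 mL/hr × 2.8 hr = 44.8 mL → 44.8 mL × 41.15226 units/mL = 1843.621 units
Total = 15346.09 + 1843.621 = 17189.71 units

17190 units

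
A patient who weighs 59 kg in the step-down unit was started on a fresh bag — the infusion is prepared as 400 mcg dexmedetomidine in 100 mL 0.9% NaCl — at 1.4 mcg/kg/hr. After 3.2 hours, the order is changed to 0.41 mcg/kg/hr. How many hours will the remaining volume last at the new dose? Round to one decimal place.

5.6 hours

Initial rate:
Dose = 1.4 mcg/kg/hr × 59 kg = 82.6 mcg/hr
Concentration = 400 mcg ÷ 100 mL = 4 mcg/mL
Rate = 82.6 mcg/hr ÷ 4 mcg/mL = 20.65 mL/hr
Volume infused so far = 20.65 mL/hr × 3.2 hr = 66.08 mL
Volume remaining = 100 − 66.08 = 33.92 mL
New rate:
Dose = 0.41 mcg/kg/hr × 59 kg = 24.19 mcg/hr
Rate = 24.19 mcg/hr ÷ 4 mcg/mL = 6.0475 mL/hr
Time remaining = 33.92 mL ÷ 6.0475 mL/hr = 5.608929 hr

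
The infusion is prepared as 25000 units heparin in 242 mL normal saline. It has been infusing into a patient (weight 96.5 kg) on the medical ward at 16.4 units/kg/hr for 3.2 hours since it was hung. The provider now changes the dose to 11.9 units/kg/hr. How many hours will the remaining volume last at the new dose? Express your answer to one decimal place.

17.4 hours

Initial rate:
Dose = 16.4 units/kg/hr × 96.5 kg = 1582.6 units/hr
Concentration = 25000 units ÷ 242 mL = 103.3058 units/mL
Rate = 1582.6 units/hr ÷ 103.3058 units/mL = 15.31957 mL/hr
Volume infused so far = 15.31957 mL/hr × 3.2 hr = 49.02262 mL
Volume remaining = 242 − 49.02262 = 192.9774 mL
New rate:
Dose = 11.9 units/kg/hr × 96.5 kg = 1148.35 units/hr
Rate = 1148.35 units/hr ÷ 103.3058 units/mL = 11.11603 mL/hr
Time remaining = 192.9774 mL ÷ 11.11603 mL/hr = 17.36028 hr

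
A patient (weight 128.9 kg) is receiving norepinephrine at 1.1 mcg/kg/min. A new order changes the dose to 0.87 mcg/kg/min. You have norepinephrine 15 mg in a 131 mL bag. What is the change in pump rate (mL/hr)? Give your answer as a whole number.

16 mL/hr

At the current dose:
Dose = 1.1 mcg/kg/min × 128.9 kg = 141.79 mcg/min
141.79 mcg/min × 60 min/hr = 8507.4 mcg/hr
Concentration = 15 mg ÷ 131 mL = 0.1145038 mg/mL = 114.5038 mcg/mL
Rate = 8507.4 mcg/hr ÷ 114.5038 mcg/mL = 74.29796 mL/hr
At the new dose:
Dose = 0.87 mcg/kg/min × 128.9 kg = 112.143 mcg/min
112.143 mcg/min × 60 min/hr = 6728.58 mcg/hr
Rate = 6728.58 mcg/hr ÷ 114.5038 mcg/mL = 58.76293 mL/hr
Change = 58.76293 − 74.29796 = -15.53503 mL/hr → 15.53503 mL/hr decrease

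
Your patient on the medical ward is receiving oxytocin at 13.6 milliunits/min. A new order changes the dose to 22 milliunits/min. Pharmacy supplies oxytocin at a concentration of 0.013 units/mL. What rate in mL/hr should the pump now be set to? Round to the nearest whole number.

22 milliunits/min × 60 min/hr = 1320 milliunits/hr
Concentration = 0.013 units/mL = 13 milliunits/mL
Rate = 1320 milliunits/hr ÷ 13 milliunits/mL = 101.5385 mL/hr

102 mL/hr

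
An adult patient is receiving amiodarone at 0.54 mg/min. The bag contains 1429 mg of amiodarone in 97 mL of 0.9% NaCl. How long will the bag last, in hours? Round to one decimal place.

44.1 hours

0.54 mg/min × 60 min/hr = 32.4 mg/hr
Concentration = 1429 mg ÷ 97 mL = 14.73196 mg/mL
Rate = 32.4 mg/hr ÷ 14.73196 mg/mL = 2.1993 mL/hr
Duration = 97 mL ÷ 2.1993 mL/hr = 44.10494 hr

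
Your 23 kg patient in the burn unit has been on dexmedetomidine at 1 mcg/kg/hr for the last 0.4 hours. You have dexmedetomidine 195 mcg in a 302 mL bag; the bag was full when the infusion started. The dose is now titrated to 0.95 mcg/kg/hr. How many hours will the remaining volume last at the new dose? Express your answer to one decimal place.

8.5 hours

Initial rate:
Dose = 1 mcg/kg/hr × 23 kg = 23 mcg/hr
Concentration = 195 mcg ÷ 302 mL = 0.6456954 mcg/mL
Rate = 23 mcg/hr ÷ 0.6456954 mcg/mL = 35.62051 mL/hr
Volume infused so far = 35.62051 mL/hr × 0.4 hr = 14.24821 mL
Volume remaining = 302 − 14.24821 = 287.7518 mL
New rate:
Dose = 0.95 mcg/kg/hr × 23 kg = 21.85 mcg/hr
Rate = 21.85 mcg/hr ÷ 0.6456954 mcg/mL = 33.83949 mL/hr
Time remaining = 287.7518 mL ÷ 33.83949 mL/hr = 8.503432 hr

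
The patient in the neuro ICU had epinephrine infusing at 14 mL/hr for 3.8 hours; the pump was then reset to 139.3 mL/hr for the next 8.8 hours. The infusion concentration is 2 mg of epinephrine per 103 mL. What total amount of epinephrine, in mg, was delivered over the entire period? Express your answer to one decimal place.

Concentration = 2 mg ÷ 103 mL = 0.01941748 mg/mL
Stage 1: 14 mL/hr × 3.8 hr = 53.2 mL → 53.2 mL × 0.01941748 mg/mL = 1.03301 mg
Stage 2: 139.3 mL/hr × 8.8 hr = 1225.84 mL → 1225.84 mL × 0.01941748 mg/mL = 23.80272 mg
Total = 1.03301 + 23.80272 = 24.83573 mg

24.8 mg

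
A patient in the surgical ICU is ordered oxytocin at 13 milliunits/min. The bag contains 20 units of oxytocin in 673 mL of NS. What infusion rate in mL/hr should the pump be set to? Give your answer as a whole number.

13 milliunits/min × 60 min/hr = 780 milliunits/hr
Concentration = 20 units ÷ 673 mL = 0.02971768 units/mL = 29.71768 milliunits/mL
Rate = 780 milliunits/hr ÷ 29.71768 milliunits/mL = 26.247 mL/hr

26 mL/hr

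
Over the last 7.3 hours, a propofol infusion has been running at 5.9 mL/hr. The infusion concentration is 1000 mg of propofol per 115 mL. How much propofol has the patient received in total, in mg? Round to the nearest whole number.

Concentration = 1000 mg ÷ 115 mL = 8.695652 mg/mL = 8695.652 mcg/mL
Drug rate = 5.9 mL/hr × 8695.652 mcg/mL = 51304.35 mcg/hr
Total = 51304.35 mcg/hr × 7.3 hr = 374521.7 mcg = 374.5217 mg

375 mg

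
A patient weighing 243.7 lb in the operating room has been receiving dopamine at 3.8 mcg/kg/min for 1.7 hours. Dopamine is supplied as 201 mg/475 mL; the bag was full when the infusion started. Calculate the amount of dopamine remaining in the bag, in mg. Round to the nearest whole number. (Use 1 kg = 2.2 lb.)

158 mg

Weight = 243.7 lb ÷ 2.2 lb/kg = 110.7727 kg
Dose = 3.8 mcg/kg/min × 110.7727 kg = 420.9364 mcg/min
420.9364 mcg/min × 60 min/hr = 25256.18 mcg/hr
Concentration = 201 mg ÷ 475 mL = 0.4231579 mg/mL = 423.1579 mcg/mL
Rate = 25256.18 mcg/hr ÷ 423.1579 mcg/mL = 59.68501 mL/hr
Volume infused = 59.68501 mL/hr × 1.7 hr = 101.4645 mL
Volume remaining = 475 − 101.4645 = 373.5355 mL
Drug remaining = 373.5355 mL × 423.1579 mcg/mL = 158064.5 mcg = 158.0645 mg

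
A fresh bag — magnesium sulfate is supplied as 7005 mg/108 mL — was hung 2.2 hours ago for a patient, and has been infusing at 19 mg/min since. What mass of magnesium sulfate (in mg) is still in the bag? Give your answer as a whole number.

4497 mg

19 mg/min × 60 min/hr = 1140 mg/hr
Concentration = 7005 mg ÷ 108 mL = 64.86111 mg/mL
Rate = 1140 mg/hr ÷ 64.86111 mg/mL = 17.57602 mL/hr
Volume infused = 17.57602 mL/hr × 2.2 hr = 38.66724 mL
Volume remaining = 108 − 38.66724 = 69.33276 mL
Drug remaining = 69.33276 mL × 64.86111 mg/mL = 4497 mg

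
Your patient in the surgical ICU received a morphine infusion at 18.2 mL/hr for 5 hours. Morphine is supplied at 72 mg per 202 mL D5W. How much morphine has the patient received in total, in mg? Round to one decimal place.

32.4 mg

Concentration = 72 mg ÷ 202 mL = 0.3564356 mg/mL
Drug rate = 18.2 mL/hr × 0.3564356 mg/mL = 6.487129 mg/hr
Total = 6.487129 mg/hr × 5 hr = 32.43564 mg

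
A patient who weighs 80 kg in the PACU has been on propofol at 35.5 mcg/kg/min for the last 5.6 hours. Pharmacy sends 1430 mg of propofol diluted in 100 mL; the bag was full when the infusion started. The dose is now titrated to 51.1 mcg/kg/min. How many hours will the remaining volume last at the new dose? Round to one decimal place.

Initial rate:
Dose = 35.5 mcg/kg/min × 80 kg = 2840 mcg/min
2840 mcg/min × 60 min/hr = 170400 mcg/hr
Concentration = 1430 mg ÷ 100 mL = 14.3 mg/mL = 14300 mcg/mL
Rate = 170400 mcg/hr ÷ 14300 mcg/mL = 11.91608 mL/hr
Volume infused so far = 11.91608 mL/hr × 5.6 hr = 66.73007 mL
Volume remaining = 100 − 66.73007 = 33.26993 mL
New rate:
Dose = 51.1 mcg/kg/min × 80 kg = 4088 mcg/min
4088 mcg/min × 60 min/hr = 245280 mcg/hr
Rate = 245280 mcg/hr ÷ 14300 mcg/mL = 17.15245 mL/hr
Time remaining = 33.26993 mL ÷ 17.15245 mL/hr = 1.939661 hr

1.9 hours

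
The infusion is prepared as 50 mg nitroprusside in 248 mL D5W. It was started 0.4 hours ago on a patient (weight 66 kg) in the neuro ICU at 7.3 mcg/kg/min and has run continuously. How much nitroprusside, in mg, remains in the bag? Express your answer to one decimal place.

Dose = 7.3 mcg/kg/min × 66 kg = 481.8 mcg/min
481.8 mcg/min × 60 min/hr = 28908 mcg/hr
Concentration = 50 mg ÷ 248 mL = 0.2016129 mg/mL = 201.6129 mcg/mL
Rate = 28908 mcg/hr ÷ 201.6129 mcg/mL = 143.3837 mL/hr
Volume infused = 143.3837 mL/hr × 0.4 hr = 57.35347 mL
Volume remaining = 248 − 57.35347 = 190.6465 mL
Drug remaining = 190.6465 mL × 201.6129 mcg/mL = 38436.8 mcg = 38.4368 mg

38.4 mg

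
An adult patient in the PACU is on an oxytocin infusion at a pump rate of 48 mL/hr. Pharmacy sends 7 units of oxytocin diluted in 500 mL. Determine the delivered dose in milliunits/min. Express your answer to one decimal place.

Concentration = 7 units ÷ 500 mL = 0.014 units/mL = 14 milliunits/mL
Drug rate = 48 mL/hr × 14 milliunits/mL = 672 milliunits/hr
672 milliunits/hr ÷ 60 min/hr = 11.2 milliunits/min

11.2 milliunits/min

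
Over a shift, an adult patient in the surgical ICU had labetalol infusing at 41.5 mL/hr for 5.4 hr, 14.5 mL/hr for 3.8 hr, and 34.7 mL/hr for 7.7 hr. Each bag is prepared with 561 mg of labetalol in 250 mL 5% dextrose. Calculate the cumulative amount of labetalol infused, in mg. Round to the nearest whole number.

1226 mg

Concentration = 561 mg ÷ 250 mL = 2.244 mg/mL
Stage 1: 41.5 mL/hr × 5.4 hr = 224.1 mL → 224.1 mL × 2.244 mg/mL = 502.8804 mg
Stage 2: 14.5 mL/hr × 3.8 hr = 55.1 mL → 55.1 mL × 2.244 mg/mL = 123.6444 mg
Stage 3: 34.7 mL/hr × 7.7 hr = 267.19 mL → 267.19 mL × 2.244 mg/mL = 599.5744 mg
Total = 502.8804 + 123.6444 + 599.5744 = 1226.099 mg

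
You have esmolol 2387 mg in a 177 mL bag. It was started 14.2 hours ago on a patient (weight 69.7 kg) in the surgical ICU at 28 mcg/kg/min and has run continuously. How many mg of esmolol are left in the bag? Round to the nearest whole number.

724 mg

Dose = 28 mcg/kg/min × 69.7 kg = 1951.6 mcg/min
1951.6 mcg/min × 60 min/hr = 117096 mcg/hr
Concentration = 2387 mg ÷ 177 mL = 13.48588 mg/mL = 13485.88 mcg/mL
Rate = 117096 mcg/hr ÷ 13485.88 mcg/mL = 8.682862 mL/hr
Volume infused = 8.682862 mL/hr × 14.2 hr = 123.2966 mL
Volume remaining = 177 − 123.2966 = 53.70336 mL
Drug remaining = 53.70336 mL × 13485.88 mcg/mL = 724236.8 mcg = 724.2368 mg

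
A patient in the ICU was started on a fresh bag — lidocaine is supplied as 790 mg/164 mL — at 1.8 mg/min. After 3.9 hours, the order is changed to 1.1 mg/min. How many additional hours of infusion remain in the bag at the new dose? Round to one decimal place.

5.6 hours

Initial rate:
1.8 mg/min × 60 min/hr = 108 mg/hr
Concentration = 790 mg ÷ 164 mL = 4.817073 mg/mL
Rate = 108 mg/hr ÷ 4.817073 mg/mL = 22.42025 mL/hr
Volume infused so far = 22.42025 mL/hr × 3.9 hr = 87.43899 mL
Volume remaining = 164 − 87.43899 = 76.56101 mL
New rate:
1.1 mg/min × 60 min/hr = 66 mg/hr
Rate = 66 mg/hr ÷ 4.817073 mg/mL = 13.70127 mL/hr
Time remaining = 76.56101 mL ÷ 13.70127 mL/hr = 5.587879 hr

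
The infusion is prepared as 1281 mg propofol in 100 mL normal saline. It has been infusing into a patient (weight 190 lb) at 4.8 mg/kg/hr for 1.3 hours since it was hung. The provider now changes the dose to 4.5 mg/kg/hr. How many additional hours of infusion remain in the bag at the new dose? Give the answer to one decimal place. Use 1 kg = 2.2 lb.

1.9 hours

Initial rate:
Weight = 190 lb ÷ 2.2 lb/kg = 86.36364 kg
Dose = 4.8 mg/kg/hr × 86.36364 kg = 414.5455 mg/hr
Concentration = 1281 mg ÷ 100 mL = 12.81 mg/mL
Rate = 414.5455 mg/hr ÷ 12.81 mg/mL = 32.36108 mL/hr
Volume infused so far = 32.36108 mL/hr × 1.3 hr = 42.06941 mL
Volume remaining = 100 − 42.06941 = 57.93059 mL
New rate:
Dose = 4.5 mg/kg/hr × 86.36364 kg = 388.6364 mg/hr
Rate = 388.6364 mg/hr ÷ 12.81 mg/mL = 30.33851 mL/hr
Time remaining = 57.93059 mL ÷ 30.33851 mL/hr = 1.909474 hr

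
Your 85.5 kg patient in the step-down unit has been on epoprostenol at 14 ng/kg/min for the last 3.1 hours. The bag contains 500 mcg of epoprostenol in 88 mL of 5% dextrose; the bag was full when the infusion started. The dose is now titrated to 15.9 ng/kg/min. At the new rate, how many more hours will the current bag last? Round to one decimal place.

3.4 hours

Initial rate:
Dose = 14 ng/kg/min × 85.5 kg = 1197 ng/min
1197 ng/min × 60 min/hr = 71820 ng/hr
Concentration = 500 mcg ÷ 88 mL = 5.681818 mcg/mL = 5681.818 ng/mL
Rate = 71820 ng/hr ÷ 5681.818 ng/mL = 12.64032 mL/hr
Volume infused so far = 12.64032 mL/hr × 3.1 hr = 39.18499 mL
Volume remaining = 88 − 39.18499 = 48.81501 mL
New rate:
Dose = 15.9 ng/kg/min × 85.5 kg = 1359.45 ng/min
1359.45 ng/min × 60 min/hr = 81567 ng/hr
Rate = 81567 ng/hr ÷ 5681.818 ng/mL = 14.35579 mL/hr
Time remaining = 48.81501 mL ÷ 14.35579 mL/hr = 3.40037 hr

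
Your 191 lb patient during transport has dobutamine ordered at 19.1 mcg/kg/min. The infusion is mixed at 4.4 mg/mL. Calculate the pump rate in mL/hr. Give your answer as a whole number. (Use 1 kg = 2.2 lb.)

Weight = 191 lb ÷ 2.2 lb/kg = 86.81818 kg
Dose = 19.1 mcg/kg/min × 86.81818 kg = 1658.227 mcg/min
1658.227 mcg/min × 60 min/hr = 99493.64 mcg/hr
Concentration = 4.4 mg/mL = 4400 mcg/mL
Rate = 99493.64 mcg/hr ÷ 4400 mcg/mL = 22.61219 mL/hr

23 mL/hr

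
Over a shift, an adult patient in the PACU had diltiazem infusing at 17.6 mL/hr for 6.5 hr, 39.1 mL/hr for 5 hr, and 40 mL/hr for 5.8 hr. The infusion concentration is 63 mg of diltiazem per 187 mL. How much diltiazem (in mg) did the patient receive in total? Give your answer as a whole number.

183 mg

Concentration = 63 mg ÷ 187 mL = 0.3368984 mg/mL
Stage 1: 17.6 mL/hr × 6.5 hr = 114.4 mL → 114.4 mL × 0.3368984 mg/mL = 38.54118 mg
Stage 2: 39.1 mL/hr × 5 hr = 195.5 mL → 195.5 mL × 0.3368984 mg/mL = 65.86364 mg
Stage 3: 40 mL/hr × 5.8 hr = 232 mL → 232 mL × 0.3368984 mg/mL = 78.16043 mg
Total = 38.54118 + 65.86364 + 78.16043 = 182.5652 mg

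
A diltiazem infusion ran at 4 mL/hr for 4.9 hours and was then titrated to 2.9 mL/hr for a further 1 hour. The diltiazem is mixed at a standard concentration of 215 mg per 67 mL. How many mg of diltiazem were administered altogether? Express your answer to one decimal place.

Concentration = 215 mg ÷ 67 mL = 3.208955 mg/mL
Stage 1: 4 mL/hr × 4.9 hr = 19.6 mL → 19.6 mL × 3.208955 mg/mL = 62.89552 mg
Stage 2: 2.9 mL/hr × 1 hr = 2.9 mL → 2.9 mL × 3.208955 mg/mL = 9.30597 mg
Total = 62.89552 + 9.30597 = 72.20149 mg

72.2 mg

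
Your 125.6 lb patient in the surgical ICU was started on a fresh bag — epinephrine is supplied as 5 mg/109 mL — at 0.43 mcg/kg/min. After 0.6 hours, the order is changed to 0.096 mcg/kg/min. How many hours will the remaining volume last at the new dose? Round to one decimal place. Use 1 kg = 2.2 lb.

12.5 hours

Initial rate:
Weight = 125.6 lb ÷ 2.2 lb/kg = 57.09091 kg
Dose = 0.43 mcg/kg/min × 57.09091 kg = 24.54909 mcg/min
24.54909 mcg/min × 60 min/hr = 1472.945 mcg/hr
Concentration = 5 mg ÷ 109 mL = 0.04587156 mg/mL = 45.87156 mcg/mL
Rate = 1472.945 mcg/hr ÷ 45.87156 mcg/mL = 32.11021 mL/hr
Volume infused so far = 32.11021 mL/hr × 0.6 hr = 19.26613 mL
Volume remaining = 109 − 19.26613 = 89.73387 mL
New rate:
Dose = 0.096 mcg/kg/min × 57.09091 kg = 5.480727 mcg/min
5.480727 mcg/min × 60 min/hr = 328.8436 mcg/hr
Rate = 328.8436 mcg/hr ÷ 45.87156 mcg/mL = 7.168791 mL/hr
Time remaining = 89.73387 mL ÷ 7.168791 mL/hr = 12.51729 hr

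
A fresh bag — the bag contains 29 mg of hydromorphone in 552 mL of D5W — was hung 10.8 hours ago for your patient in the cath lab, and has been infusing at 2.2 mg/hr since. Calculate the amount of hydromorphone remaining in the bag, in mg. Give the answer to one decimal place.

5.2 mg

Concentration = 29 mg ÷ 552 mL = 0.05253623 mg/mL
Rate = 2.2 mg/hr ÷ 0.05253623 mg/mL = 41.87586 mL/hr
Volume infused = 41.87586 mL/hr × 10.8 hr = 452.2593 mL
Volume remaining = 552 − 452.2593 = 99.74069 mL
Drug remaining = 99.74069 mL × 0.05253623 mg/mL = 5.24 mg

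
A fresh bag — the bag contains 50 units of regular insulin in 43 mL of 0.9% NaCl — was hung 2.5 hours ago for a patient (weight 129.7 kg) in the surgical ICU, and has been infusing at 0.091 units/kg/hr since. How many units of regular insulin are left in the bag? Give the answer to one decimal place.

20.5 units

Dose = 0.091 units/kg/hr × 129.7 kg = 11.8027 units/hr
Concentration = 50 units ÷ 43 mL = 1.162791 units/mL
Rate = 11.8027 units/hr ÷ 1.162791 units/mL = 10.15032 mL/hr
Volume infused = 10.15032 mL/hr × 2.5 hr = 25.3758 mL
Volume remaining = 43 − 25.3758 = 17.6242 mL
Drug remaining = 17.6242 mL × 1.162791 units/mL = 20.49325 units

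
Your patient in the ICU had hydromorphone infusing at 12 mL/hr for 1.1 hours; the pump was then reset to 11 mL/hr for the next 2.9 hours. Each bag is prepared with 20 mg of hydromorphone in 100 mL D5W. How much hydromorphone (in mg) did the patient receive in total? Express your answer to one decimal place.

Concentration = 20 mg ÷ 100 mL = 0.2 mg/mL
Stage 1: 12 mL/hr × 1.1 hr = 13.2 mL → 13.2 mL × 0.2 mg/mL = 2.64 mg
Stage 2: 11 mL/hr × 2.9 hr = 31.9 mL → 31.9 mL × 0.2 mg/mL = 6.38 mg
Total = 2.64 + 6.38 = 9.02 mg

9.0 mg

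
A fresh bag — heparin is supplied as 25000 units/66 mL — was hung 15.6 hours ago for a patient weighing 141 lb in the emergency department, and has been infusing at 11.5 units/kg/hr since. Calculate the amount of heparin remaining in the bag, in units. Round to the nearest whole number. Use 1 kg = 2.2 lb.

13502 units

Weight = 141 lb ÷ 2.2 lb/kg = 64.09091 kg
Dose = 11.5 units/kg/hr × 64.09091 kg = 737.0455 units/hr
Concentration = 25000 units ÷ 66 mL = 378.7879 units/mL
Rate = 737.0455 units/hr ÷ 378.7879 units/mL = 1.9458 mL/hr
Volume infused = 1.9458 mL/hr × 15.6 hr = 30.35448 mL
Volume remaining = 66 − 30.35448 = 35.64552 mL
Drug remaining = 35.64552 mL × 378.7879 units/mL = 13502.09 units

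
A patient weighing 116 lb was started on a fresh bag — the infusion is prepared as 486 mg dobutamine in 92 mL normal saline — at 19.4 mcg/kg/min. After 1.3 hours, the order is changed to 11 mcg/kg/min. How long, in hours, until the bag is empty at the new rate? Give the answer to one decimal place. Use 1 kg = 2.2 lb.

Initial rate:
Weight = 116 lb ÷ 2.2 lb/kg = 52.72727 kg
Dose = 19.4 mcg/kg/min × 52.72727 kg = 1022.909 mcg/min
1022.909 mcg/min × 60 min/hr = 61374.55 mcg/hr
Concentration = 486 mg ÷ 92 mL = 5.282609 mg/mL = 5282.609 mcg/mL
Rate = 61374.55 mcg/hr ÷ 5282.609 mcg/mL = 11.61823 mL/hr
Volume infused so far = 11.61823 mL/hr × 1.3 hr = 15.10369 mL
Volume remaining = 92 − 15.10369 = 76.89631 mL
New rate:
Dose = 11 mcg/kg/min × 52.72727 kg = 580 mcg/min
580 mcg/min × 60 min/hr = 34800 mcg/hr
Rate = 34800 mcg/hr ÷ 5282.609 mcg/mL = 6.587654 mL/hr
Time remaining = 76.89631 mL ÷ 6.587654 mL/hr = 11.67279 hr

11.7 hours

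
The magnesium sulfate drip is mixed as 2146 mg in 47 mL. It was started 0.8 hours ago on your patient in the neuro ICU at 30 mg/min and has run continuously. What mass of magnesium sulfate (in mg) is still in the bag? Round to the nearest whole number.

30 mg/min × 60 min/hr = 1800 mg/hr
Concentration = 2146 mg ÷ 47 mL = 45.65957 mg/mL
Rate = 1800 mg/hr ÷ 45.65957 mg/mL = 39.42218 mL/hr
Volume infused = 39.42218 mL/hr × 0.8 hr = 31.53774 mL
Volume remaining = 47 − 31.53774 = 15.46226 mL
Drug remaining = 15.46226 mL × 45.65957 mg/mL = 706 mg

706 mg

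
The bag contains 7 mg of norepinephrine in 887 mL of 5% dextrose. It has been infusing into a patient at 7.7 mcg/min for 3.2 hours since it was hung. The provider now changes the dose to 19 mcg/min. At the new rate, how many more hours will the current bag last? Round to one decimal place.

Initial rate:
7.7 mcg/min × 60 min/hr = 462 mcg/hr
Concentration = 7 mg ÷ 887 mL = 0.00789177 mg/mL = 7.89177 mcg/mL
Rate = 462 mcg/hr ÷ 7.89177 mcg/mL = 58.542 mL/hr
Volume infused so far = 58.542 mL/hr × 3.2 hr = 187.3344 mL
Volume remaining = 887 − 187.3344 = 699.6656 mL
New rate:
19 mcg/min × 60 min/hr = 1140 mcg/hr
Rate = 1140 mcg/hr ÷ 7.89177 mcg/mL = 144.4543 mL/hr
Time remaining = 699.6656 mL ÷ 144.4543 mL/hr = 4.843509 hr

4.8 hours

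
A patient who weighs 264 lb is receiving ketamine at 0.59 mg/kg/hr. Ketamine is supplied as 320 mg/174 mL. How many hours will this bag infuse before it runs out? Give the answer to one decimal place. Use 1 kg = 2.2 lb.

Weight = 264 lb ÷ 2.2 lb/kg = 120 kg
Dose = 0.59 mg/kg/hr × 120 kg = 70.8 mg/hr
Concentration = 320 mg ÷ 174 mL = 1.83908 mg/mL
Rate = 70.8 mg/hr ÷ 1.83908 mg/mL = 38.4975 mL/hr
Duration = 174 mL ÷ 38.4975 mL/hr = 4.519774 hr

4.5 hours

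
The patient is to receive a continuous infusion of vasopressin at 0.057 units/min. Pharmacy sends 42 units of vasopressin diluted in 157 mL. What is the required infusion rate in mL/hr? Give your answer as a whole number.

13 mL/hr

0.057 units/min × 60 min/hr = 3.42 units/hr
Concentration = 42 units ÷ 157 mL = 0.2675159 units/mL
Rate = 3.42 units/hr ÷ 0.2675159 units/mL = 12.78429 mL/hr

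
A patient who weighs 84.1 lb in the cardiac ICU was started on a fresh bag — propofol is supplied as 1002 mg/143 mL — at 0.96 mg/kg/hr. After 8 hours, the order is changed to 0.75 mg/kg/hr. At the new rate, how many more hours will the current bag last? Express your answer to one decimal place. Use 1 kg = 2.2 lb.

24.7 hours

Initial rate:
Weight = 84.1 lb ÷ 2.2 lb/kg = 38.22727 kg
Dose = 0.96 mg/kg/hr × 38.22727 kg = 36.69818 mg/hr
Concentration = 1002 mg ÷ 143 mL = 7.006993 mg/mL
Rate = 36.69818 mg/hr ÷ 7.006993 mg/mL = 5.237365 mL/hr
Volume infused so far = 5.237365 mL/hr × 8 hr = 41.89892 mL
Volume remaining = 143 − 41.89892 = 101.1011 mL
New rate:
Dose = 0.75 mg/kg/hr × 38.22727 kg = 28.67045 mg/hr
Rate = 28.67045 mg/hr ÷ 7.006993 mg/mL = 4.091692 mL/hr
Time remaining = 101.1011 mL ÷ 4.091692 mL/hr = 24.70887 hr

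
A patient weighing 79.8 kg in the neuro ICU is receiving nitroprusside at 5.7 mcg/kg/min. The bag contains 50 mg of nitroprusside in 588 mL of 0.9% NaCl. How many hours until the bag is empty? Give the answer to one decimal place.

Dose = 5.7 mcg/kg/min × 79.8 kg = 454.86 mcg/min
454.86 mcg/min × 60 min/hr = 27291.6 mcg/hr
Concentration = 50 mg ÷ 588 mL = 0.08503401 mg/mL = 85.03401 mcg/mL
Rate = 27291.6 mcg/hr ÷ 85.03401 mcg/mL = 320.9492 mL/hr
Duration = 588 mL ÷ 320.9492 mL/hr = 1.832066 hr

1.8 hours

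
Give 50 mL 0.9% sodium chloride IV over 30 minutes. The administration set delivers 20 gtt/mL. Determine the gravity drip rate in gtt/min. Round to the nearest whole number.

33 gtt/min

50 mL ÷ (30 min) = 1.666667 mL/min
1.666667 mL/min × 20 gtt/mL = 33.33333 gtt/min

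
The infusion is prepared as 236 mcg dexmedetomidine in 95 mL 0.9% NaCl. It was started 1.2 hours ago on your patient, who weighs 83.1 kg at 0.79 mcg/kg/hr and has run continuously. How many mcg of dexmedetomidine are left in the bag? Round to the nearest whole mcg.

Dose = 0.79 mcg/kg/hr × 83.1 kg = 65.649 mcg/hr
Concentration = 236 mcg ÷ 95 mL = 2.484211 mcg/mL
Rate = 65.649 mcg/hr ÷ 2.484211 mcg/mL = 26.4265 mL/hr
Volume infused = 26.4265 mL/hr × 1.2 hr = 31.71181 mL
Volume remaining = 95 − 31.71181 = 63.28819 mL
Drug remaining = 63.28819 mL × 2.484211 mcg/mL = 157.2212 mcg

157 mcg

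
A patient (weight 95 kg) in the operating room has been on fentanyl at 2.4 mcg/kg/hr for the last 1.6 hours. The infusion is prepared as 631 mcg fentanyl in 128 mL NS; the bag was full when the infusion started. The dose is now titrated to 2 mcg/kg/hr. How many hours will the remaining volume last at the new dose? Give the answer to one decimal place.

Initial rate:
Dose = 2.4 mcg/kg/hr × 95 kg = 228 mcg/hr
Concentration = 631 mcg ÷ 128 mL = 4.929688 mcg/mL
Rate = 228 mcg/hr ÷ 4.929688 mcg/mL = 46.2504 mL/hr
Volume infused so far = 46.2504 mL/hr × 1.6 hr = 74.00063 mL
Volume remaining = 128 − 74.00063 = 53.99937 mL
New rate:
Dose = 2 mcg/kg/hr × 95 kg = 190 mcg/hr
Rate = 190 mcg/hr ÷ 4.929688 mcg/mL = 38.542 mL/hr
Time remaining = 53.99937 mL ÷ 38.542 mL/hr = 1.401053 hr

1.4 hours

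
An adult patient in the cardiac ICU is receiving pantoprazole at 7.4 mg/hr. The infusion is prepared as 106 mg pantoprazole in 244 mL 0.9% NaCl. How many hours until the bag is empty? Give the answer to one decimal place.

14.3 hours

Concentration = 106 mg ÷ 244 mL = 0.4344262 mg/mL
Rate = 7.4 mg/hr ÷ 0.4344262 mg/mL = 17.03396 mL/hr
Duration = 244 mL ÷ 17.03396 mL/hr = 14.32432 hr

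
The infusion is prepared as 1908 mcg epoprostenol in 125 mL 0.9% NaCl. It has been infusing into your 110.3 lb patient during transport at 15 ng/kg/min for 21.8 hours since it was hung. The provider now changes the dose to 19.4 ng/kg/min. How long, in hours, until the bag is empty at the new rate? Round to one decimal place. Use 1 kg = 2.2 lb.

15.8 hours

Initial rate:
Weight = 110.3 lb ÷ 2.2 lb/kg = 50.13636 kg
Dose = 15 ng/kg/min × 50.13636 kg = 752.0455 ng/min
752.0455 ng/min × 60 min/hr = 45122.73 ng/hr
Concentration = 1908 mcg ÷ 125 mL = 15.264 mcg/mL = 15264 ng/mL
Rate = 45122.73 ng/hr ÷ 15264 ng/mL = 2.956154 mL/hr
Volume infused so far = 2.956154 mL/hr × 21.8 hr = 64.44415 mL
Volume remaining = 125 − 64.44415 = 60.55585 mL
New rate:
Dose = 19.4 ng/kg/min × 50.13636 kg = 972.6455 ng/min
972.6455 ng/min × 60 min/hr = 58358.73 ng/hr
Rate = 58358.73 ng/hr ÷ 15264 ng/mL = 3.823292 mL/hr
Time remaining = 60.55585 mL ÷ 3.823292 mL/hr = 15.83867 hr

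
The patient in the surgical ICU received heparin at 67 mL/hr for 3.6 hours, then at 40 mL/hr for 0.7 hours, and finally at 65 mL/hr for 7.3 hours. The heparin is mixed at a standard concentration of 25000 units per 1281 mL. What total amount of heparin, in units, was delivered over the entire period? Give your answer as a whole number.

14514 units

Concentration = 25000 units ÷ 1281 mL = 19.516 units/mL
Stage 1: 67 mL/hr × 3.6 hr = 241.2 mL → 241.2 mL × 19.516 units/mL = 4707.26 units
Stage 2: 40 mL/hr × 0.7 hr = 28 mL → 28 mL × 19.516 units/mL = 546.4481 units
Stage 3: 65 mL/hr × 7.3 hr = 474.5 mL → 474.5 mL × 19.516 units/mL = 9260.343 units
Total = 4707.26 + 546.4481 + 9260.343 = 14514.05 units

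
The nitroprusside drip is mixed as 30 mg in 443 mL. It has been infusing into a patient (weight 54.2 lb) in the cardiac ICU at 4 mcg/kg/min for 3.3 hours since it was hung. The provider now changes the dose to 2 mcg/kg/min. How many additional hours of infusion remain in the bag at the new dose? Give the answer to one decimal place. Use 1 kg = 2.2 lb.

3.5 hours

Initial rate:
Weight = 54.2 lb ÷ 2.2 lb/kg = 24.63636 kg
Dose = 4 mcg/kg/min × 24.63636 kg = 98.54545 mcg/min
98.54545 mcg/min × 60 min/hr = 5912.727 mcg/hr
Concentration = 30 mg ÷ 443 mL = 0.06772009 mg/mL = 67.72009 mcg/mL
Rate = 5912.727 mcg/hr ÷ 67.72009 mcg/mL = 87.31127 mL/hr
Volume infused so far = 87.31127 mL/hr × 3.3 hr = 288.1272 mL
Volume remaining = 443 − 288.1272 = 154.8728 mL
New rate:
Dose = 2 mcg/kg/min × 24.63636 kg = 49.27273 mcg/min
49.27273 mcg/min × 60 min/hr = 2956.364 mcg/hr
Rate = 2956.364 mcg/hr ÷ 67.72009 mcg/mL = 43.65564 mL/hr
Time remaining = 154.8728 mL ÷ 43.65564 mL/hr = 3.547601 hr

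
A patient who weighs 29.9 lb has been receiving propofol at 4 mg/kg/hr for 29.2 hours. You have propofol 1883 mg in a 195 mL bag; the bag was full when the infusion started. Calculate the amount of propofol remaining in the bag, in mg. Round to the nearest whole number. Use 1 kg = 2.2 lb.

296 mg

Weight = 29.9 lb ÷ 2.2 lb/kg = 13.59091 kg
Dose = 4 mg/kg/hr × 13.59091 kg = 54.36364 mg/hr
Concentration = 1883 mg ÷ 195 mL = 9.65641 mg/mL
Rate = 54.36364 mg/hr ÷ 9.65641 mg/mL = 5.629798 mL/hr
Volume infused = 5.629798 mL/hr × 29.2 hr = 164.3901 mL
Volume remaining = 195 − 164.3901 = 30.60991 mL
Drug remaining = 30.60991 mL × 9.65641 mg/mL = 295.5818 mg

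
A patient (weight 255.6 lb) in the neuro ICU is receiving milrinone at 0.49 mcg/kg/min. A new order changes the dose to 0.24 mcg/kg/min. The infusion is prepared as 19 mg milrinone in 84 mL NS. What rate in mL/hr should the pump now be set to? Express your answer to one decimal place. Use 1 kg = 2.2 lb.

7.4 mL/hr

Weight = 255.6 lb ÷ 2.2 lb/kg = 116.1818 kg
Dose = 0.24 mcg/kg/min × 116.1818 kg = 27.88364 mcg/min
27.88364 mcg/min × 60 min/hr = 1673.018 mcg/hr
Concentration = 19 mg ÷ 84 mL = 0.2261905 mg/mL = 226.1905 mcg/mL
Rate = 1673.018 mcg/hr ÷ 226.1905 mcg/mL = 7.396501 mL/hr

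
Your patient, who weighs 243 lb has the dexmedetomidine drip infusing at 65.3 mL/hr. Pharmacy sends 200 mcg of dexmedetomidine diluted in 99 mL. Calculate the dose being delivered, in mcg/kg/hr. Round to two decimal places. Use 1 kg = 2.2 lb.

Weight = 243 lb ÷ 2.2 lb/kg = 110.4545 kg
Concentration = 200 mcg ÷ 99 mL = 2.020202 mcg/mL
Drug rate = 65.3 mL/hr × 2.020202 mcg/mL = 131.9192 mcg/hr
131.9192 mcg/hr ÷ 110.4545 kg = 1.19433 mcg/kg/hr

1.19 mcg/kg/hr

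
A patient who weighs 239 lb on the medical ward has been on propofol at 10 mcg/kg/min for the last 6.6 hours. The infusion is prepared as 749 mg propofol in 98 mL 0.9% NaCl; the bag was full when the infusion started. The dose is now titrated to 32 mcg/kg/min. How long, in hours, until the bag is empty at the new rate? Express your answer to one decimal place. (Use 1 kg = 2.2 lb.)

Initial rate:
Weight = 239 lb ÷ 2.2 lb/kg = 108.6364 kg
Dose = 10 mcg/kg/min × 108.6364 kg = 1086.364 mcg/min
1086.364 mcg/min × 60 min/hr = 65181.82 mcg/hr
Concentration = 749 mg ÷ 98 mL = 7.642857 mg/mL = 7642.857 mcg/mL
Rate = 65181.82 mcg/hr ÷ 7642.857 mcg/mL = 8.528462 mL/hr
Volume infused so far = 8.528462 mL/hr × 6.6 hr = 56.28785 mL
Volume remaining = 98 − 56.28785 = 41.71215 mL
New rate:
Dose = 32 mcg/kg/min × 108.6364 kg = 3476.364 mcg/min
3476.364 mcg/min × 60 min/hr = 208581.8 mcg/hr
Rate = 208581.8 mcg/hr ÷ 7642.857 mcg/mL = 27.29108 mL/hr
Time remaining = 41.71215 mL ÷ 27.29108 mL/hr = 1.528417 hr

1.5 hours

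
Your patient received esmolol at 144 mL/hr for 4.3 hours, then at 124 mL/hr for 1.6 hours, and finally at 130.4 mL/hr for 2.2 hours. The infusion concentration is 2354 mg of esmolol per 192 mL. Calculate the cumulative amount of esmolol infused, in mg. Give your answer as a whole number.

13541 mg

Concentration = 2354 mg ÷ 192 mL = 12.26042 mg/mL
Stage 1: 144 mL/hr × 4.3 hr = 619.2 mL → 619.2 mL × 12.26042 mg/mL = 7591.65 mg
Stage 2: 124 mL/hr × 1.6 hr = 198.4 mL → 198.4 mL × 12.26042 mg/mL = 2432.467 mg
Stage 3: 130.4 mL/hr × 2.2 hr = 286.88 mL → 286.88 mL × 12.26042 mg/mL = 3517.268 mg
Total = 7591.65 + 2432.467 + 3517.268 = 13541.39 mg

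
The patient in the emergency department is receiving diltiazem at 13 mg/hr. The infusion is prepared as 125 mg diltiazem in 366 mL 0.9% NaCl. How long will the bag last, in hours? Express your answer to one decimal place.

9.6 hours

Concentration = 125 mg ÷ 366 mL = 0.3415301 mg/mL
Rate = 13 mg/hr ÷ 0.3415301 mg/mL = 38.064 mL/hr
Duration = 366 mL ÷ 38.064 mL/hr = 9.615385 hr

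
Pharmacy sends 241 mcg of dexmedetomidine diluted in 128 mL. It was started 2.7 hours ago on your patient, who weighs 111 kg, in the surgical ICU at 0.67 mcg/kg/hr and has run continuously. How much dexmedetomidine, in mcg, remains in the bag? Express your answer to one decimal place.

40.2 mcg

Dose = 0.67 mcg/kg/hr × 111 kg = 74.37 mcg/hr
Concentration = 241 mcg ÷ 128 mL = 1.882812 mcg/mL
Rate = 74.37 mcg/hr ÷ 1.882812 mcg/mL = 39.49942 mL/hr
Volume infused = 39.49942 mL/hr × 2.7 hr = 106.6484 mL
Volume remaining = 128 − 106.6484 = 21.35157 mL
Drug remaining = 21.35157 mL × 1.882812 mcg/mL = 40.201 mcg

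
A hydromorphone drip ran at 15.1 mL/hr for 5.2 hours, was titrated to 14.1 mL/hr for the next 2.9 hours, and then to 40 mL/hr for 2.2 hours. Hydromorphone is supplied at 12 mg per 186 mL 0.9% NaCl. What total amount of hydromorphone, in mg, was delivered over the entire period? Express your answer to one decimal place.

Concentration = 12 mg ÷ 186 mL = 0.06451613 mg/mL
Stage 1: 15.1 mL/hr × 5.2 hr = 78.52 mL → 78.52 mL × 0.06451613 mg/mL = 5.065806 mg
Stage 2: 14.1 mL/hr × 2.9 hr = 40.89 mL → 40.89 mL × 0.06451613 mg/mL = 2.638065 mg
Stage 3: 40 mL/hr × 2.2 hr = 88 mL → 88 mL × 0.06451613 mg/mL = 5.677419 mg
Total = 5.065806 + 2.638065 + 5.677419 = 13.38129 mg

13.4 mg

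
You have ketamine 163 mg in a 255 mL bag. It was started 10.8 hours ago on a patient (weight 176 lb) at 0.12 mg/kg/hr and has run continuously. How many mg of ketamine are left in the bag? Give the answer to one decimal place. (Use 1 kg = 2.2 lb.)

Weight = 176 lb ÷ 2.2 lb/kg = 80 kg
Dose = 0.12 mg/kg/hr × 80 kg = 9.6 mg/hr
Concentration = 163 mg ÷ 255 mL = 0.6392157 mg/mL
Rate = 9.6 mg/hr ÷ 0.6392157 mg/mL = 15.0184 mL/hr
Volume infused = 15.0184 mL/hr × 10.8 hr = 162.1988 mL
Volume remaining = 255 − 162.1988 = 92.80123 mL
Drug remaining = 92.80123 mL × 0.6392157 mg/mL = 59.32 mg

59.3 mg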